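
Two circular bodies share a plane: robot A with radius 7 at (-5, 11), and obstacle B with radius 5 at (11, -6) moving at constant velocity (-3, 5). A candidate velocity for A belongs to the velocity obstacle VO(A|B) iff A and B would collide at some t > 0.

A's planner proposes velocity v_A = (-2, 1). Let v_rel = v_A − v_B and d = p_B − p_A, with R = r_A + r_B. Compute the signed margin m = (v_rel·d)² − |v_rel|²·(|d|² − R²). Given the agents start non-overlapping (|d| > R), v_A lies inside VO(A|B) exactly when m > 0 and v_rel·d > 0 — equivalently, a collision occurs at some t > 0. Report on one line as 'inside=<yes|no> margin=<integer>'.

d = (16, -17),  |d|² = 545;  R = 7+5 = 12,  c = 545−12² = 401
v_rel = (1, -4),  |v_rel|² = 17;  v_rel·d = (1)·(16) + (-4)·(-17) = 84
17·t² − 168·t + 401 = 0  ⇒  m = 84² − 17·401 = 239
m = 239 > 0,  v_rel·d = 84 > 0  ⇒  inside

inside=yes margin=239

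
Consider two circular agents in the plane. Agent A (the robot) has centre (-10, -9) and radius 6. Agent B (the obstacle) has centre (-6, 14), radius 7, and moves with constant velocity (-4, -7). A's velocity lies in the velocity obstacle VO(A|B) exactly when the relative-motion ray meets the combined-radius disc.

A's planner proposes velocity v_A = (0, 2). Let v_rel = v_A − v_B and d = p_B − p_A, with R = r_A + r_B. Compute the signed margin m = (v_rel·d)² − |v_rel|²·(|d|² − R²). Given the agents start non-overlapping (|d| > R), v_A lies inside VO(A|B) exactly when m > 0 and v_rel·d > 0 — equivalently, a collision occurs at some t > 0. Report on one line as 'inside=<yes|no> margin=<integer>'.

d = (4, 23),  |d|² = 545;  R = 6+7 = 13,  c = 545−13² = 376
v_rel = (4, 9),  |v_rel|² = 97;  v_rel·d = (4)·(4) + (9)·(23) = 223
97·t² − 446·t + 376 = 0  ⇒  m = 223² − 97·376 = 13257
m = 13257 > 0,  v_rel·d = 223 > 0  ⇒  inside

inside=yes margin=13257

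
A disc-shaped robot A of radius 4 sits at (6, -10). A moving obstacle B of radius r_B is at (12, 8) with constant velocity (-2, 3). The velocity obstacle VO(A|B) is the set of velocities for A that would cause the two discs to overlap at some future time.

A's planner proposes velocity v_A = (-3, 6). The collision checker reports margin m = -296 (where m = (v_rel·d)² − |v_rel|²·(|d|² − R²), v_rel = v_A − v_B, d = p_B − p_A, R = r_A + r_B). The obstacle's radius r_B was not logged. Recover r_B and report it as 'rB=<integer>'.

m = -296
d = (6, 18);  v_rel = (-1, 3),  |v_rel|² = 10
v_rel×d = (-1)·(18) − (3)·(6) = -36
since m = R²·10 − (-36)²:  R² = (1296 + -296) / 10 = 100
R = √100 = 10  ⇒  r_B = 10 − 4 = 6

rB=6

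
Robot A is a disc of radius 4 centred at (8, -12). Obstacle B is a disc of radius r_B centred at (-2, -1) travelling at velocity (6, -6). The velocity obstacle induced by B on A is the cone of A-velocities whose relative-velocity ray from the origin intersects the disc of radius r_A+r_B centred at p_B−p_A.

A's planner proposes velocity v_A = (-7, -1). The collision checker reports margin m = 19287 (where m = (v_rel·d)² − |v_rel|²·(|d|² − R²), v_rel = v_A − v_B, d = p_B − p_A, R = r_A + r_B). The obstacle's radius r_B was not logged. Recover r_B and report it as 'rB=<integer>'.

m = 19287
d = (-10, 11);  v_rel = (-13, 5),  |v_rel|² = 194
v_rel×d = (-13)·(11) − (5)·(-10) = -93
since m = R²·194 − (-93)²:  R² = (8649 + 19287) / 194 = 144
R = √144 = 12  ⇒  r_B = 12 − 4 = 8

rB=8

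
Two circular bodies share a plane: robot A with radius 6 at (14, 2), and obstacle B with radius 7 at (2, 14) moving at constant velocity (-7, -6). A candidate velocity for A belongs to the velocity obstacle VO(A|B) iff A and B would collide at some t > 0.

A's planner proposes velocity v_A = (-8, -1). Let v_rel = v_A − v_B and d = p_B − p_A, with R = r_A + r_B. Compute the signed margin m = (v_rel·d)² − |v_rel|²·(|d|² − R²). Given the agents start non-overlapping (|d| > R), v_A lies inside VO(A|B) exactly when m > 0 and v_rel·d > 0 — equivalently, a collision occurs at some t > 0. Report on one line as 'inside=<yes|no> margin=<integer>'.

d = (-12, 12),  |d|² = 288;  R = 6+7 = 13,  c = 288−13² = 119
v_rel = (-1, 5),  |v_rel|² = 26;  v_rel·d = (-1)·(-12) + (5)·(12) = 72
26·t² − 144·t + 119 = 0  ⇒  m = 72² − 26·119 = 2090
m = 2090 > 0,  v_rel·d = 72 > 0  ⇒  inside

inside=yes margin=2090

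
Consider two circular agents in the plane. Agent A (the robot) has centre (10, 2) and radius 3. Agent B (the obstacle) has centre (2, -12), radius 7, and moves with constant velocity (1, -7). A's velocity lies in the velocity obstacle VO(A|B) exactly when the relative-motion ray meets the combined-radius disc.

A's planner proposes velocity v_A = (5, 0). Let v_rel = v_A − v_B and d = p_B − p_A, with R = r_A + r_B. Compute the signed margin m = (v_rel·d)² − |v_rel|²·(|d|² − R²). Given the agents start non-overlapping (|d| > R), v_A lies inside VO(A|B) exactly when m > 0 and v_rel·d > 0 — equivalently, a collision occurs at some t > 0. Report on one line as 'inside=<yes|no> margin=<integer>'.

d = (-8, -14),  |d|² = 260;  R = 3+7 = 10,  c = 260−10² = 160
v_rel = (4, 7),  |v_rel|² = 65;  v_rel·d = (4)·(-8) + (7)·(-14) = -130
65·t² + 260·t + 160 = 0  ⇒  m = (-130)² − 65·160 = 6500
m = 6500 > 0,  v_rel·d = -130 < 0  ⇒  outside

inside=no margin=6500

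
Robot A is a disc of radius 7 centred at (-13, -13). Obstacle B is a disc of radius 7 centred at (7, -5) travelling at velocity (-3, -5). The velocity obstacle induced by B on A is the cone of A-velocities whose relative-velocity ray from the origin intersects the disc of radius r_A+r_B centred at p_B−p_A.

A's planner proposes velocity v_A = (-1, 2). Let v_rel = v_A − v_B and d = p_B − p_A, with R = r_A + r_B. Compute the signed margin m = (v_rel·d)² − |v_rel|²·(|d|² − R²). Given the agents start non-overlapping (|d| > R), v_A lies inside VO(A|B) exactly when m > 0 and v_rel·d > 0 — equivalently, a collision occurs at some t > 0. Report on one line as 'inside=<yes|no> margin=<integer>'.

d = (20, 8),  |d|² = 464;  R = 7+7 = 14,  c = 464−14² = 268
v_rel = (2, 7),  |v_rel|² = 53;  v_rel·d = (2)·(20) + (7)·(8) = 96
53·t² − 192·t + 268 = 0  ⇒  m = 96² − 53·268 = -4988
m = -4988 < 0,  v_rel·d = 96 > 0  ⇒  outside

inside=no margin=-4988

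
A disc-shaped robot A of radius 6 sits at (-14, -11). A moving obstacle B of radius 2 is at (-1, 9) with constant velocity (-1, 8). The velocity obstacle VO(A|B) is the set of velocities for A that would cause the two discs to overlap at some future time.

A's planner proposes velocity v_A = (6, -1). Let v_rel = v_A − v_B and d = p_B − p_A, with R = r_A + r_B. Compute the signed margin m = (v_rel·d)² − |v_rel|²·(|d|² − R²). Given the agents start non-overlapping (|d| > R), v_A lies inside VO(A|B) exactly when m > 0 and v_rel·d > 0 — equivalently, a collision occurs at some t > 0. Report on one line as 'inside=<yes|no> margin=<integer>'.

d = (13, 20),  |d|² = 569;  R = 6+2 = 8,  c = 569−8² = 505
v_rel = (7, -9),  |v_rel|² = 130;  v_rel·d = (7)·(13) + (-9)·(20) = -89
130·t² + 178·t + 505 = 0  ⇒  m = (-89)² − 130·505 = -57729
m = -57729 < 0,  v_rel·d = -89 < 0  ⇒  outside

inside=no margin=-57729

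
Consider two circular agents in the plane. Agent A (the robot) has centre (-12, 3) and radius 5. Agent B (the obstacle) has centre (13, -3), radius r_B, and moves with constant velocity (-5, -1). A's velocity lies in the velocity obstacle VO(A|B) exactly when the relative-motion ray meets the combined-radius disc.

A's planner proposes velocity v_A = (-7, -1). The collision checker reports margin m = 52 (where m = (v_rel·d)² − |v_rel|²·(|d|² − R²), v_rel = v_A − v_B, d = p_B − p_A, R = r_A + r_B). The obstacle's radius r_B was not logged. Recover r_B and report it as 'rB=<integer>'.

m = 52
d = (25, -6);  v_rel = (-2, 0),  |v_rel|² = 4
v_rel×d = (-2)·(-6) − (0)·(25) = 12
since m = R²·4 − 12²:  R² = (144 + 52) / 4 = 49
R = √49 = 7  ⇒  r_B = 7 − 5 = 2

rB=2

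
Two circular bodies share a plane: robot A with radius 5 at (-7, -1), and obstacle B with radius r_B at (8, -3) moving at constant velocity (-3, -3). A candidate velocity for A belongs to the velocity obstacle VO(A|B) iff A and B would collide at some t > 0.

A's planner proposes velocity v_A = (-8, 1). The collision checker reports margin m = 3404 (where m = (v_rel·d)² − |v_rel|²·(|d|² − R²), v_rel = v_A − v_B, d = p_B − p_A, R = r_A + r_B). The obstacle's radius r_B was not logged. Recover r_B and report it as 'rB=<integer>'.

m = 3404
d = (15, -2);  v_rel = (-5, 4),  |v_rel|² = 41
v_rel×d = (-5)·(-2) − (4)·(15) = -50
since m = R²·41 − (-50)²:  R² = (2500 + 3404) / 41 = 144
R = √144 = 12  ⇒  r_B = 12 − 5 = 7

rB=7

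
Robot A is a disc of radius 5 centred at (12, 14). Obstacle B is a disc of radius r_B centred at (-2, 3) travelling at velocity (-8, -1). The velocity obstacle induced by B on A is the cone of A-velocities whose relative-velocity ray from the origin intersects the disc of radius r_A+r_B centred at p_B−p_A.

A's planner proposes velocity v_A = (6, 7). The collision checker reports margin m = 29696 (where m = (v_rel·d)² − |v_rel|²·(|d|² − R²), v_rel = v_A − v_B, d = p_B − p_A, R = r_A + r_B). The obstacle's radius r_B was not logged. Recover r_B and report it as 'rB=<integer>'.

m = 29696
d = (-14, -11);  v_rel = (14, 8),  |v_rel|² = 260
v_rel×d = (14)·(-11) − (8)·(-14) = -42
since m = R²·260 − (-42)²:  R² = (1764 + 29696) / 260 = 121
R = √121 = 11  ⇒  r_B = 11 − 5 = 6

rB=6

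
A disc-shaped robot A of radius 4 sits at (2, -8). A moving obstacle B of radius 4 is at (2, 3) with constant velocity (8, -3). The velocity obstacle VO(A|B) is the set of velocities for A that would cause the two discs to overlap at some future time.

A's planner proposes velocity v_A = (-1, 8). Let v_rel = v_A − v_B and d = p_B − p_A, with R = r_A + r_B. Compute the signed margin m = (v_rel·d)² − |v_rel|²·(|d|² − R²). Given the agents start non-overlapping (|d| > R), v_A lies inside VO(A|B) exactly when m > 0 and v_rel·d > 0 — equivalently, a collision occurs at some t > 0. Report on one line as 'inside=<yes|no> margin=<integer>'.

d = (0, 11),  |d|² = 121;  R = 4+4 = 8,  c = 121−8² = 57
v_rel = (-9, 11),  |v_rel|² = 202;  v_rel·d = (-9)·(0) + (11)·(11) = 121
202·t² − 242·t + 57 = 0  ⇒  m = 121² − 202·57 = 3127
m = 3127 > 0,  v_rel·d = 121 > 0  ⇒  inside

inside=yes margin=3127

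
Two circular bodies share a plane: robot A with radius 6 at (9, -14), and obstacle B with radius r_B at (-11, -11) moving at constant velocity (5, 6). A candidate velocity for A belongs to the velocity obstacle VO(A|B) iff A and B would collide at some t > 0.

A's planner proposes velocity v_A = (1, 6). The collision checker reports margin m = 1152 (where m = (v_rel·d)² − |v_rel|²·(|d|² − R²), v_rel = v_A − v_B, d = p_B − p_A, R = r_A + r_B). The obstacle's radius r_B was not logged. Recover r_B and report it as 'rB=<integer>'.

m = 1152
d = (-20, 3);  v_rel = (-4, 0),  |v_rel|² = 16
v_rel×d = (-4)·(3) − (0)·(-20) = -12
since m = R²·16 − (-12)²:  R² = (144 + 1152) / 16 = 81
R = √81 = 9  ⇒  r_B = 9 − 6 = 3

rB=3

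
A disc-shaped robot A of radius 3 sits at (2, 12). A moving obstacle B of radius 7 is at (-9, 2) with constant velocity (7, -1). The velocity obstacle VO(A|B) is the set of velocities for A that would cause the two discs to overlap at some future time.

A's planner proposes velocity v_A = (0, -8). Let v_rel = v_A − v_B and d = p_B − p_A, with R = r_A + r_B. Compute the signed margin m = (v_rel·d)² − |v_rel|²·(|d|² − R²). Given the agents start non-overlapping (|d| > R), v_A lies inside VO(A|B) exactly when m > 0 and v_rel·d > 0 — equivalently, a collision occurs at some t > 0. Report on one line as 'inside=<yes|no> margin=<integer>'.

d = (-11, -10),  |d|² = 221;  R = 3+7 = 10,  c = 221−10² = 121
v_rel = (-7, -7),  |v_rel|² = 98;  v_rel·d = (-7)·(-11) + (-7)·(-10) = 147
98·t² − 294·t + 121 = 0  ⇒  m = 147² − 98·121 = 9751
m = 9751 > 0,  v_rel·d = 147 > 0  ⇒  inside

inside=yes margin=9751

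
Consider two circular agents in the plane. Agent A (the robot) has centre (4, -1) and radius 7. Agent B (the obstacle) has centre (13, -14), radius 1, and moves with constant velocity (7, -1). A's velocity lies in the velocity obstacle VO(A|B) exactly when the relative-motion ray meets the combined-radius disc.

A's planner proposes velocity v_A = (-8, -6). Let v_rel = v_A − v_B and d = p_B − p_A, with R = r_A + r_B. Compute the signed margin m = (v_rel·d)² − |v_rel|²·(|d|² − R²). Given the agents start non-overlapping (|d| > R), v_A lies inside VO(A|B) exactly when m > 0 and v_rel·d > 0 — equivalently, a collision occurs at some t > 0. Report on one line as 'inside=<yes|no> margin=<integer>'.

d = (9, -13),  |d|² = 250;  R = 7+1 = 8,  c = 250−8² = 186
v_rel = (-15, -5),  |v_rel|² = 250;  v_rel·d = (-15)·(9) + (-5)·(-13) = -70
250·t² + 140·t + 186 = 0  ⇒  m = (-70)² − 250·186 = -41600
m = -41600 < 0,  v_rel·d = -70 < 0  ⇒  outside

inside=no margin=-41600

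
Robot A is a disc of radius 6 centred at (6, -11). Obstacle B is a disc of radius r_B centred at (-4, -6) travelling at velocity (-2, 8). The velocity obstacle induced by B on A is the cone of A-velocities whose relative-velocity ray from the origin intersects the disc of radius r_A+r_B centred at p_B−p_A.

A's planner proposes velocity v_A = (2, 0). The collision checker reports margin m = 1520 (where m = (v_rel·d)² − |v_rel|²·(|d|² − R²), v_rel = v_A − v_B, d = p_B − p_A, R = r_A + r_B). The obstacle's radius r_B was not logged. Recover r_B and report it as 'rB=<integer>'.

m = 1520
d = (-10, 5);  v_rel = (4, -8),  |v_rel|² = 80
v_rel×d = (4)·(5) − (-8)·(-10) = -60
since m = R²·80 − (-60)²:  R² = (3600 + 1520) / 80 = 64
R = √64 = 8  ⇒  r_B = 8 − 6 = 2

rB=2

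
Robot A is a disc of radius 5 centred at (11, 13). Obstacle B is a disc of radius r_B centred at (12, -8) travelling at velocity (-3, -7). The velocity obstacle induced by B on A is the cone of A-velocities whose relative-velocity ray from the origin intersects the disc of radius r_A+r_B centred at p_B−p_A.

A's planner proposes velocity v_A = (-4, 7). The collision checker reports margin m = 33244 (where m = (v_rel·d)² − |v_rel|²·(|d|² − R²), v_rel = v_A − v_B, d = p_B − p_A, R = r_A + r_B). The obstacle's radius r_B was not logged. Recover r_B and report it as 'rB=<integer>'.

m = 33244
d = (1, -21);  v_rel = (-1, 14),  |v_rel|² = 197
v_rel×d = (-1)·(-21) − (14)·(1) = 7
since m = R²·197 − 7²:  R² = (49 + 33244) / 197 = 169
R = √169 = 13  ⇒  r_B = 13 − 5 = 8

rB=8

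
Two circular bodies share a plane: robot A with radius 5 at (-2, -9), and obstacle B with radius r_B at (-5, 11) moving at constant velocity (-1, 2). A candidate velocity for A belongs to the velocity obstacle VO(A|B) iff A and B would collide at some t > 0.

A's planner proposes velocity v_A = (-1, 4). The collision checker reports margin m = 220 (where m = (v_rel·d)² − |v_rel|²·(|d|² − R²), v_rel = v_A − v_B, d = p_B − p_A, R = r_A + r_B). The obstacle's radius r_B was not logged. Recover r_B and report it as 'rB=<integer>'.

m = 220
d = (-3, 20);  v_rel = (0, 2),  |v_rel|² = 4
v_rel×d = (0)·(20) − (2)·(-3) = 6
since m = R²·4 − 6²:  R² = (36 + 220) / 4 = 64
R = √64 = 8  ⇒  r_B = 8 − 5 = 3

rB=3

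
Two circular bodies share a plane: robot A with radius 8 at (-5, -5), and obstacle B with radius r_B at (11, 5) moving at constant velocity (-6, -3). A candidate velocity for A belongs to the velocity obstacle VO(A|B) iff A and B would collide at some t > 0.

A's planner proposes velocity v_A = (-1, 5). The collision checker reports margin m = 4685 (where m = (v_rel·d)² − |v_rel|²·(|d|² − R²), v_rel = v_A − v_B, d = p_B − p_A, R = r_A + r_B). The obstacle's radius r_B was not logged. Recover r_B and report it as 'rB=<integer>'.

m = 4685
d = (16, 10);  v_rel = (5, 8),  |v_rel|² = 89
v_rel×d = (5)·(10) − (8)·(16) = -78
since m = R²·89 − (-78)²:  R² = (6084 + 4685) / 89 = 121
R = √121 = 11  ⇒  r_B = 11 − 8 = 3

rB=3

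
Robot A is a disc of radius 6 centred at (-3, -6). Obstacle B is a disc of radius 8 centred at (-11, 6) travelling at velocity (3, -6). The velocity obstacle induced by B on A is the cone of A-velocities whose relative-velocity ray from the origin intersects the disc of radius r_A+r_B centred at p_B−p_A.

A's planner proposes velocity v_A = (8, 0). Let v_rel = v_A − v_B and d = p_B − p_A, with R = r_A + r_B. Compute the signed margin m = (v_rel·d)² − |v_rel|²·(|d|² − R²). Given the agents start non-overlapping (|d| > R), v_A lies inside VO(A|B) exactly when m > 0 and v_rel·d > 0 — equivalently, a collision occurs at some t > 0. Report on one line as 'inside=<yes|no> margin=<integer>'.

d = (-8, 12),  |d|² = 208;  R = 6+8 = 14,  c = 208−14² = 12
v_rel = (5, 6),  |v_rel|² = 61;  v_rel·d = (5)·(-8) + (6)·(12) = 32
61·t² − 64·t + 12 = 0  ⇒  m = 32² − 61·12 = 292
m = 292 > 0,  v_rel·d = 32 > 0  ⇒  inside

inside=yes margin=292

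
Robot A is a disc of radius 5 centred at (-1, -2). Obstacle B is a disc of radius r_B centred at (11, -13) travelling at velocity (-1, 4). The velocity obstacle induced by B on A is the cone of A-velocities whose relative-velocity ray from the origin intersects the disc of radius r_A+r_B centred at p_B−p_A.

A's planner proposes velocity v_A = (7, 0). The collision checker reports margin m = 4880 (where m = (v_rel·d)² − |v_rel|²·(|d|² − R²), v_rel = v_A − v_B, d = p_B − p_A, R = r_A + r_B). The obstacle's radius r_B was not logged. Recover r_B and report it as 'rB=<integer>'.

m = 4880
d = (12, -11);  v_rel = (8, -4),  |v_rel|² = 80
v_rel×d = (8)·(-11) − (-4)·(12) = -40
since m = R²·80 − (-40)²:  R² = (1600 + 4880) / 80 = 81
R = √81 = 9  ⇒  r_B = 9 − 5 = 4

rB=4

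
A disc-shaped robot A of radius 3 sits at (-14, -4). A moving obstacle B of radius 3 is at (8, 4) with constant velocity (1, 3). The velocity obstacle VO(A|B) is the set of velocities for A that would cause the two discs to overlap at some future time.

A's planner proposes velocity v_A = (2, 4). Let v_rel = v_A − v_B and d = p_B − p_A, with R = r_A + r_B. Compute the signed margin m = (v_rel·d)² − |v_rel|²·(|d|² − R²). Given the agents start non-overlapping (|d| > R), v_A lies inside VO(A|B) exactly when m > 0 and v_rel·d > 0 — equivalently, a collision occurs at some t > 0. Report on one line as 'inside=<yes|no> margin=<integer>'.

d = (22, 8),  |d|² = 548;  R = 3+3 = 6,  c = 548−6² = 512
v_rel = (1, 1),  |v_rel|² = 2;  v_rel·d = (1)·(22) + (1)·(8) = 30
2·t² − 60·t + 512 = 0  ⇒  m = 30² − 2·512 = -124
m = -124 < 0,  v_rel·d = 30 > 0  ⇒  outside

inside=no margin=-124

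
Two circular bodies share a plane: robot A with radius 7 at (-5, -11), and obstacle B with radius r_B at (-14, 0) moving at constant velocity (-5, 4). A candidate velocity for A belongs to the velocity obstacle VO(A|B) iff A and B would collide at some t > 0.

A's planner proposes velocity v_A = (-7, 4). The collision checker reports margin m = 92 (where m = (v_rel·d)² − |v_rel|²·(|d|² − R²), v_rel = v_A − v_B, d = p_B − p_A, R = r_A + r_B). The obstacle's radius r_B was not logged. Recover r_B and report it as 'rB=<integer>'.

m = 92
d = (-9, 11);  v_rel = (-2, 0),  |v_rel|² = 4
v_rel×d = (-2)·(11) − (0)·(-9) = -22
since m = R²·4 − (-22)²:  R² = (484 + 92) / 4 = 144
R = √144 = 12  ⇒  r_B = 12 − 7 = 5

rB=5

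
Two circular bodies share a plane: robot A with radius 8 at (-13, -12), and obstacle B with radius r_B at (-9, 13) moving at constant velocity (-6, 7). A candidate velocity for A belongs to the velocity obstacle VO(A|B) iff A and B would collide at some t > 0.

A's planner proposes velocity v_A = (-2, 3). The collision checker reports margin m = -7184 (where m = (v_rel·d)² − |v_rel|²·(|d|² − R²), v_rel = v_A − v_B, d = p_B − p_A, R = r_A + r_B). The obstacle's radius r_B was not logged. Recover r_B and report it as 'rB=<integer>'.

m = -7184
d = (4, 25);  v_rel = (4, -4),  |v_rel|² = 32
v_rel×d = (4)·(25) − (-4)·(4) = 116
since m = R²·32 − 116²:  R² = (13456 + -7184) / 32 = 196
R = √196 = 14  ⇒  r_B = 14 − 8 = 6

rB=6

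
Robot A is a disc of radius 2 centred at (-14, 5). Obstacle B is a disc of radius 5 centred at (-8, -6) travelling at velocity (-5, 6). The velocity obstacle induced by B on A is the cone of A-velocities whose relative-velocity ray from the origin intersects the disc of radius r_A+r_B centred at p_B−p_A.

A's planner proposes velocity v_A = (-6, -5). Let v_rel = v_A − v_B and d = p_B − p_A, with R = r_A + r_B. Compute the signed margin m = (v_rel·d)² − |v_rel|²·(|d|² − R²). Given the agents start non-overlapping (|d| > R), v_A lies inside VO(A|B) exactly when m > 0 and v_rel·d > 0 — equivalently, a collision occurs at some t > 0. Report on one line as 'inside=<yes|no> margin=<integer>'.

d = (6, -11),  |d|² = 157;  R = 2+5 = 7,  c = 157−7² = 108
v_rel = (-1, -11),  |v_rel|² = 122;  v_rel·d = (-1)·(6) + (-11)·(-11) = 115
122·t² − 230·t + 108 = 0  ⇒  m = 115² − 122·108 = 49
m = 49 > 0,  v_rel·d = 115 > 0  ⇒  inside

inside=yes margin=49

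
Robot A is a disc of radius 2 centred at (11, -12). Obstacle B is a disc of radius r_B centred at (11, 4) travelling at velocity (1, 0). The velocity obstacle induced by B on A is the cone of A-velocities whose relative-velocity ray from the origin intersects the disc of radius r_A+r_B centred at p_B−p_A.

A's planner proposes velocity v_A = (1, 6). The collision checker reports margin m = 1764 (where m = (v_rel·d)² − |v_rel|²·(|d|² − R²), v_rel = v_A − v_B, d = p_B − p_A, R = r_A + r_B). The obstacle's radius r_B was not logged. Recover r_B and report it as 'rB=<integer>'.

m = 1764
d = (0, 16);  v_rel = (0, 6),  |v_rel|² = 36
v_rel×d = (0)·(16) − (6)·(0) = 0
since m = R²·36 − 0²:  R² = (0 + 1764) / 36 = 49
R = √49 = 7  ⇒  r_B = 7 − 2 = 5

rB=5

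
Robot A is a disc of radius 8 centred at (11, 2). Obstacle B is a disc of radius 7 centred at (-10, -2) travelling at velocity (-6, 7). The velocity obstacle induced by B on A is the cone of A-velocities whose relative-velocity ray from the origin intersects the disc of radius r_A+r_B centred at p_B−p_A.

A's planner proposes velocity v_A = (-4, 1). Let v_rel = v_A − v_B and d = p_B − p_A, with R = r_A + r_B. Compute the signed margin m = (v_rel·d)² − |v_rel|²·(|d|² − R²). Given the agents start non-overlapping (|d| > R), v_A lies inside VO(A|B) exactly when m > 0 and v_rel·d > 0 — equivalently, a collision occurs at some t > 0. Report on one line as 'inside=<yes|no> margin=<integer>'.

d = (-21, -4),  |d|² = 457;  R = 8+7 = 15,  c = 457−15² = 232
v_rel = (2, -6),  |v_rel|² = 40;  v_rel·d = (2)·(-21) + (-6)·(-4) = -18
40·t² + 36·t + 232 = 0  ⇒  m = (-18)² − 40·232 = -8956
m = -8956 < 0,  v_rel·d = -18 < 0  ⇒  outside

inside=no margin=-8956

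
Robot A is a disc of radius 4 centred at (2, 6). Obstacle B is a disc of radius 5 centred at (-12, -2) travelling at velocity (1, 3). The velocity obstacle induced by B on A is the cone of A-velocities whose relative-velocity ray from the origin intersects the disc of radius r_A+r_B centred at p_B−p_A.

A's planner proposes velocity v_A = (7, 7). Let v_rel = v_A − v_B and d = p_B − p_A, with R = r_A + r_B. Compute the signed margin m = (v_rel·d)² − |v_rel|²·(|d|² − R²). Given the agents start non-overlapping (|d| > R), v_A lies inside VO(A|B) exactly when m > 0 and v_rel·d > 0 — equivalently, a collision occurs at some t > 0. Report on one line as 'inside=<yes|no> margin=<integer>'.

d = (-14, -8),  |d|² = 260;  R = 4+5 = 9,  c = 260−9² = 179
v_rel = (6, 4),  |v_rel|² = 52;  v_rel·d = (6)·(-14) + (4)·(-8) = -116
52·t² + 232·t + 179 = 0  ⇒  m = (-116)² − 52·179 = 4148
m = 4148 > 0,  v_rel·d = -116 < 0  ⇒  outside

inside=no margin=4148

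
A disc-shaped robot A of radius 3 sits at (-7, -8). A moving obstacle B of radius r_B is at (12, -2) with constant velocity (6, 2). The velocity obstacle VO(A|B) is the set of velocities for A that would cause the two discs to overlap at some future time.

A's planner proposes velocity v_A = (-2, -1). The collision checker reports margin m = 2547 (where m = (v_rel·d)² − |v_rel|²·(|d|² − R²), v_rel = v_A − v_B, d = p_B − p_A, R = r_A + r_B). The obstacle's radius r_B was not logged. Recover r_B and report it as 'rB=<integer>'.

m = 2547
d = (19, 6);  v_rel = (-8, -3),  |v_rel|² = 73
v_rel×d = (-8)·(6) − (-3)·(19) = 9
since m = R²·73 − 9²:  R² = (81 + 2547) / 73 = 36
R = √36 = 6  ⇒  r_B = 6 − 3 = 3

rB=3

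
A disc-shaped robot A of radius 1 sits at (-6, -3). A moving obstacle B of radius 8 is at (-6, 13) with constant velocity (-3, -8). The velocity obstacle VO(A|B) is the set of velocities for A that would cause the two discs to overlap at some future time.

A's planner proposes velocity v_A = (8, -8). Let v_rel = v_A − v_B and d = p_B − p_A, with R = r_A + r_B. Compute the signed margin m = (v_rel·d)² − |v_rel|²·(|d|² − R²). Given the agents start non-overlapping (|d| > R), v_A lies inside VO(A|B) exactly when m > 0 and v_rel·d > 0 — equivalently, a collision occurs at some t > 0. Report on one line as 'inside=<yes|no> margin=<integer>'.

d = (0, 16),  |d|² = 256;  R = 1+8 = 9,  c = 256−9² = 175
v_rel = (11, 0),  |v_rel|² = 121;  v_rel·d = (11)·(0) + (0)·(16) = 0
121·t² − 0·t + 175 = 0  ⇒  m = 0² − 121·175 = -21175
m = -21175 < 0,  v_rel·d = 0 = 0  ⇒  outside

inside=no margin=-21175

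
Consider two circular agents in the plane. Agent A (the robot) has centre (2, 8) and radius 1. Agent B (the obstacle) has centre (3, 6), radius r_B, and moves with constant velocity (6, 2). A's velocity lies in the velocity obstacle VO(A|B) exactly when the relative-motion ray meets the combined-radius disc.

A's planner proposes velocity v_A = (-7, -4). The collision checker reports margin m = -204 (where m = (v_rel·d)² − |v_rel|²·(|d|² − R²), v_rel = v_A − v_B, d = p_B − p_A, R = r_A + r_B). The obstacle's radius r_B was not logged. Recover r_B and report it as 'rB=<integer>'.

m = -204
d = (1, -2);  v_rel = (-13, -6),  |v_rel|² = 205
v_rel×d = (-13)·(-2) − (-6)·(1) = 32
since m = R²·205 − 32²:  R² = (1024 + -204) / 205 = 4
R = √4 = 2  ⇒  r_B = 2 − 1 = 1

rB=1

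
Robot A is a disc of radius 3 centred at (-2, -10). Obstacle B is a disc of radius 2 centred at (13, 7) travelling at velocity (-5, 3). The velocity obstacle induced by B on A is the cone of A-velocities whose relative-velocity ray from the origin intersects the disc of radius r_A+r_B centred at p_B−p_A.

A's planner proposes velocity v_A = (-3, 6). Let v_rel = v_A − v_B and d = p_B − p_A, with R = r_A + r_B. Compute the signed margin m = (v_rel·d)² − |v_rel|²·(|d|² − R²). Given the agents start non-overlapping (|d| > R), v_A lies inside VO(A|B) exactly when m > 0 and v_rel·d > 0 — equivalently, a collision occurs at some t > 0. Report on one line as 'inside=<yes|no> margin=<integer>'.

d = (15, 17),  |d|² = 514;  R = 3+2 = 5,  c = 514−5² = 489
v_rel = (2, 3),  |v_rel|² = 13;  v_rel·d = (2)·(15) + (3)·(17) = 81
13·t² − 162·t + 489 = 0  ⇒  m = 81² − 13·489 = 204
m = 204 > 0,  v_rel·d = 81 > 0  ⇒  inside

inside=yes margin=204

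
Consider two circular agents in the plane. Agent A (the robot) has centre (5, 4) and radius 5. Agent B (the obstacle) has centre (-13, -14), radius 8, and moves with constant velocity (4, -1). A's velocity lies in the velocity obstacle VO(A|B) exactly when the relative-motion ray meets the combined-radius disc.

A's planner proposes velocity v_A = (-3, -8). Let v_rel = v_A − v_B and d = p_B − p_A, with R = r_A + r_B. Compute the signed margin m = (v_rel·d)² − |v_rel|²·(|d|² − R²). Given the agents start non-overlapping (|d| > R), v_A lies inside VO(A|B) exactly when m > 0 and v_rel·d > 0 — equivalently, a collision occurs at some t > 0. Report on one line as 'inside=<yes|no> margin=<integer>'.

d = (-18, -18),  |d|² = 648;  R = 5+8 = 13,  c = 648−13² = 479
v_rel = (-7, -7),  |v_rel|² = 98;  v_rel·d = (-7)·(-18) + (-7)·(-18) = 252
98·t² − 504·t + 479 = 0  ⇒  m = 252² − 98·479 = 16562
m = 16562 > 0,  v_rel·d = 252 > 0  ⇒  inside

inside=yes margin=16562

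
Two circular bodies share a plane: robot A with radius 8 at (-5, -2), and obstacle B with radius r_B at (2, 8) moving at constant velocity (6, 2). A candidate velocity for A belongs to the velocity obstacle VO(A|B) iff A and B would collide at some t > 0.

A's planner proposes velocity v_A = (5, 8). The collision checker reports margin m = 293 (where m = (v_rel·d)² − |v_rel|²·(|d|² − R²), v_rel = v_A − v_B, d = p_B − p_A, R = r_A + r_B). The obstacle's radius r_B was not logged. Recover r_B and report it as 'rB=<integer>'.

m = 293
d = (7, 10);  v_rel = (-1, 6),  |v_rel|² = 37
v_rel×d = (-1)·(10) − (6)·(7) = -52
since m = R²·37 − (-52)²:  R² = (2704 + 293) / 37 = 81
R = √81 = 9  ⇒  r_B = 9 − 8 = 1

rB=1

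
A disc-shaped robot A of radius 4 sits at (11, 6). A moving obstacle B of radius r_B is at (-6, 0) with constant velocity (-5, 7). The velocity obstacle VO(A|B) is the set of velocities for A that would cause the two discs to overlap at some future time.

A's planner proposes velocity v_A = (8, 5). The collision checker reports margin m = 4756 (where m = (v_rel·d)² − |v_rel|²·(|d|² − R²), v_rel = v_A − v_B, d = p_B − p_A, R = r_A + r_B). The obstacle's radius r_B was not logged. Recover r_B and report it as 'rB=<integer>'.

m = 4756
d = (-17, -6);  v_rel = (13, -2),  |v_rel|² = 173
v_rel×d = (13)·(-6) − (-2)·(-17) = -112
since m = R²·173 − (-112)²:  R² = (12544 + 4756) / 173 = 100
R = √100 = 10  ⇒  r_B = 10 − 4 = 6

rB=6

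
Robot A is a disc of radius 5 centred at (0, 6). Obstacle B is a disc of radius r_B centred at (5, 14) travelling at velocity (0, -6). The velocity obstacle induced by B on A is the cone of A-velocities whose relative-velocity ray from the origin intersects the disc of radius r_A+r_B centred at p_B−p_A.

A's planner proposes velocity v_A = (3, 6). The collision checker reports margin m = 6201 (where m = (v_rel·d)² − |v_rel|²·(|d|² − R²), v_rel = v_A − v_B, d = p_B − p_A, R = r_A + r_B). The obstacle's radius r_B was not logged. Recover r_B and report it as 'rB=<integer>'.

m = 6201
d = (5, 8);  v_rel = (3, 12),  |v_rel|² = 153
v_rel×d = (3)·(8) − (12)·(5) = -36
since m = R²·153 − (-36)²:  R² = (1296 + 6201) / 153 = 49
R = √49 = 7  ⇒  r_B = 7 − 5 = 2

rB=2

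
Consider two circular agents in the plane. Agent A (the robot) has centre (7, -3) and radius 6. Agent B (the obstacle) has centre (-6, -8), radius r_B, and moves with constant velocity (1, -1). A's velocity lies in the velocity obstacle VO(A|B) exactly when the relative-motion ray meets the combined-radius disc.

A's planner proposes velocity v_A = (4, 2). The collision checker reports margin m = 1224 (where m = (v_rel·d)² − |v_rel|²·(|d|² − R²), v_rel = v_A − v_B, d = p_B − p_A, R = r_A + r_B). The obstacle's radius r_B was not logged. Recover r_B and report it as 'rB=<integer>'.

m = 1224
d = (-13, -5);  v_rel = (3, 3),  |v_rel|² = 18
v_rel×d = (3)·(-5) − (3)·(-13) = 24
since m = R²·18 − 24²:  R² = (576 + 1224) / 18 = 100
R = √100 = 10  ⇒  r_B = 10 − 6 = 4

rB=4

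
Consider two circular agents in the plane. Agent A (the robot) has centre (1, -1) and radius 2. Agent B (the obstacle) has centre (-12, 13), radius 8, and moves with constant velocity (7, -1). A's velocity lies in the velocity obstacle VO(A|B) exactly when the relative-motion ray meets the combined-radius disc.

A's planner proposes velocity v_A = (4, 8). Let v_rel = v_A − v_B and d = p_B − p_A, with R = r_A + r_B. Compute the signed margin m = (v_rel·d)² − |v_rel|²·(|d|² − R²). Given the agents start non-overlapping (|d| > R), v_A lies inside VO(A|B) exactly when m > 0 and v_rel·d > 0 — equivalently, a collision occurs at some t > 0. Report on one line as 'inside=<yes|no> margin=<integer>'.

d = (-13, 14),  |d|² = 365;  R = 2+8 = 10,  c = 365−10² = 265
v_rel = (-3, 9),  |v_rel|² = 90;  v_rel·d = (-3)·(-13) + (9)·(14) = 165
90·t² − 330·t + 265 = 0  ⇒  m = 165² − 90·265 = 3375
m = 3375 > 0,  v_rel·d = 165 > 0  ⇒  inside

inside=yes margin=3375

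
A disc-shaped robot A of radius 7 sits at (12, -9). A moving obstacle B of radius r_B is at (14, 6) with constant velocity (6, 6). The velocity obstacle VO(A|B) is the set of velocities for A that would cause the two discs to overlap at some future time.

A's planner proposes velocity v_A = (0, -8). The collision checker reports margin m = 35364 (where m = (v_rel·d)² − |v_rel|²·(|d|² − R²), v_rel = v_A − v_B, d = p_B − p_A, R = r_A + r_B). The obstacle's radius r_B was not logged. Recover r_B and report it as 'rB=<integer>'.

m = 35364
d = (2, 15);  v_rel = (-6, -14),  |v_rel|² = 232
v_rel×d = (-6)·(15) − (-14)·(2) = -62
since m = R²·232 − (-62)²:  R² = (3844 + 35364) / 232 = 169
R = √169 = 13  ⇒  r_B = 13 − 7 = 6

rB=6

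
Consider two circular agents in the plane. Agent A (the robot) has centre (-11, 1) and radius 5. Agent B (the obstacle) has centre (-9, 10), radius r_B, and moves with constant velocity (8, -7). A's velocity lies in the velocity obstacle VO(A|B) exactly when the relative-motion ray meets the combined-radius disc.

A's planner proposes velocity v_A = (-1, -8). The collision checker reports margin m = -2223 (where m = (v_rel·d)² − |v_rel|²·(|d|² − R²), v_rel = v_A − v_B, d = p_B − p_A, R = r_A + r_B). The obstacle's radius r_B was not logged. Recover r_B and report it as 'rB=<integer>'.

m = -2223
d = (2, 9);  v_rel = (-9, -1),  |v_rel|² = 82
v_rel×d = (-9)·(9) − (-1)·(2) = -79
since m = R²·82 − (-79)²:  R² = (6241 + -2223) / 82 = 49
R = √49 = 7  ⇒  r_B = 7 − 5 = 2

rB=2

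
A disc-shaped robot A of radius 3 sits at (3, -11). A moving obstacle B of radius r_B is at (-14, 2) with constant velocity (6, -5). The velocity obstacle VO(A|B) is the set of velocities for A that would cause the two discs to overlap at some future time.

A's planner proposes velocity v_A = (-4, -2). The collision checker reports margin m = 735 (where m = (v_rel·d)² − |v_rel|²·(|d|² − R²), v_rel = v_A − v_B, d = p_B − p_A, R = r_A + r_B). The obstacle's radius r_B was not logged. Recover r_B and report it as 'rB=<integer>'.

m = 735
d = (-17, 13);  v_rel = (-10, 3),  |v_rel|² = 109
v_rel×d = (-10)·(13) − (3)·(-17) = -79
since m = R²·109 − (-79)²:  R² = (6241 + 735) / 109 = 64
R = √64 = 8  ⇒  r_B = 8 − 3 = 5

rB=5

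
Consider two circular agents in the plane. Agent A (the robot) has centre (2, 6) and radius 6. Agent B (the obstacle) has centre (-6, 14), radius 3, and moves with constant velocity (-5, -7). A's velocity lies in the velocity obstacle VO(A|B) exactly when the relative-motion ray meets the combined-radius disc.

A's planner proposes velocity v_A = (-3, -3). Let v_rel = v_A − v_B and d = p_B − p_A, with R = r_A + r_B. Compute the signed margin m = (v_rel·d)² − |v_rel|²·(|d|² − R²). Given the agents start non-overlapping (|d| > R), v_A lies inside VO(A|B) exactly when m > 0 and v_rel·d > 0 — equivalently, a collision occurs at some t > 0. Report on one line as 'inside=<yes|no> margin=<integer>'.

d = (-8, 8),  |d|² = 128;  R = 6+3 = 9,  c = 128−9² = 47
v_rel = (2, 4),  |v_rel|² = 20;  v_rel·d = (2)·(-8) + (4)·(8) = 16
20·t² − 32·t + 47 = 0  ⇒  m = 16² − 20·47 = -684
m = -684 < 0,  v_rel·d = 16 > 0  ⇒  outside

inside=no margin=-684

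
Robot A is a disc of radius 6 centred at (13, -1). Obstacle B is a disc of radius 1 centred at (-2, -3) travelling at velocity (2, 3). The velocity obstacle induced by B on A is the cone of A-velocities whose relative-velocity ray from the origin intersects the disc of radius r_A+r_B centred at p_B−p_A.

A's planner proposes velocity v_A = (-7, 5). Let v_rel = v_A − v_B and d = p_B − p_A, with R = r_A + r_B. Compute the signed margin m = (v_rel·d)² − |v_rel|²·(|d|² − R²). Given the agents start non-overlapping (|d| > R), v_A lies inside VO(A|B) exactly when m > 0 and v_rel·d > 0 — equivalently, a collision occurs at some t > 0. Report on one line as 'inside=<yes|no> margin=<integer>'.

d = (-15, -2),  |d|² = 229;  R = 6+1 = 7,  c = 229−7² = 180
v_rel = (-9, 2),  |v_rel|² = 85;  v_rel·d = (-9)·(-15) + (2)·(-2) = 131
85·t² − 262·t + 180 = 0  ⇒  m = 131² − 85·180 = 1861
m = 1861 > 0,  v_rel·d = 131 > 0  ⇒  inside

inside=yes margin=1861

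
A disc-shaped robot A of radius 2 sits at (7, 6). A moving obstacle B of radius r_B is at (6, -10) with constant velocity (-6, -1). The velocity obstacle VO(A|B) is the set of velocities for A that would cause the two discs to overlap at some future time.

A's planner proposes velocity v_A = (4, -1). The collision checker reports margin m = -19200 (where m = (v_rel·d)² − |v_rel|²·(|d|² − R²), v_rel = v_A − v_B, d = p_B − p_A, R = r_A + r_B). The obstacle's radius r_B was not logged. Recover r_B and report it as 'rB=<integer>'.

m = -19200
d = (-1, -16);  v_rel = (10, 0),  |v_rel|² = 100
v_rel×d = (10)·(-16) − (0)·(-1) = -160
since m = R²·100 − (-160)²:  R² = (25600 + -19200) / 100 = 64
R = √64 = 8  ⇒  r_B = 8 − 2 = 6

rB=6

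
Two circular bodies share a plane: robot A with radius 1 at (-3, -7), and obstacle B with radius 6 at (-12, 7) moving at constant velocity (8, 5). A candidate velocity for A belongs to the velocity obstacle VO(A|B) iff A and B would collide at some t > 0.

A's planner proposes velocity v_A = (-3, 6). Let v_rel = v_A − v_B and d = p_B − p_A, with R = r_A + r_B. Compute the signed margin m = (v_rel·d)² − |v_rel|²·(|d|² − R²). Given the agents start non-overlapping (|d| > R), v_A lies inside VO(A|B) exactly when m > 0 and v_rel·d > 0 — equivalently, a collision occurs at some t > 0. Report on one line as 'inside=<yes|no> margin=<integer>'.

d = (-9, 14),  |d|² = 277;  R = 1+6 = 7,  c = 277−7² = 228
v_rel = (-11, 1),  |v_rel|² = 122;  v_rel·d = (-11)·(-9) + (1)·(14) = 113
122·t² − 226·t + 228 = 0  ⇒  m = 113² − 122·228 = -15047
m = -15047 < 0,  v_rel·d = 113 > 0  ⇒  outside

inside=no margin=-15047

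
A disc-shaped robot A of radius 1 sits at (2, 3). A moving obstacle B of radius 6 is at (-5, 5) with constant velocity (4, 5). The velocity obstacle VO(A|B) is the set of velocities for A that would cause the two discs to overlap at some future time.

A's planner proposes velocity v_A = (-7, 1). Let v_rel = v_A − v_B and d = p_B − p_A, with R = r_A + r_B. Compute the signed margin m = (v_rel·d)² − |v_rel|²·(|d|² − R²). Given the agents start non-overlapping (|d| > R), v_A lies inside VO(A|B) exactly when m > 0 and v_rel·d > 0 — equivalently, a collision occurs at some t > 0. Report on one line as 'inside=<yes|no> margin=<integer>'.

d = (-7, 2),  |d|² = 53;  R = 1+6 = 7,  c = 53−7² = 4
v_rel = (-11, -4),  |v_rel|² = 137;  v_rel·d = (-11)·(-7) + (-4)·(2) = 69
137·t² − 138·t + 4 = 0  ⇒  m = 69² − 137·4 = 4213
m = 4213 > 0,  v_rel·d = 69 > 0  ⇒  inside

inside=yes margin=4213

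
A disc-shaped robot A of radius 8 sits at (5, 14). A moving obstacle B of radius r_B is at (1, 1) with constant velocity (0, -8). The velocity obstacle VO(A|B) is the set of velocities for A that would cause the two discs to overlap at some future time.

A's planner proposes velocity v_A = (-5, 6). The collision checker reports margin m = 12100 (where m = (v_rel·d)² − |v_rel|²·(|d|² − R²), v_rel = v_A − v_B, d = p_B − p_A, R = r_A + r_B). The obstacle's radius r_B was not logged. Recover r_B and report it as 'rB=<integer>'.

m = 12100
d = (-4, -13);  v_rel = (-5, 14),  |v_rel|² = 221
v_rel×d = (-5)·(-13) − (14)·(-4) = 121
since m = R²·221 − 121²:  R² = (14641 + 12100) / 221 = 121
R = √121 = 11  ⇒  r_B = 11 − 8 = 3

rB=3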